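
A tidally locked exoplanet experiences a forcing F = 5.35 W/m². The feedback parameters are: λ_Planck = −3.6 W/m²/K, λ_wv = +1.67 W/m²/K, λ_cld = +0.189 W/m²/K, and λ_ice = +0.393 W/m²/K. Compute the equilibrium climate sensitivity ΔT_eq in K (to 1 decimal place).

4.0 K

Net feedback parameter λ = (−3.6) + (+1.67) + (+0.189) + (+0.393) = -1.348 W/m²/K.
ΔT = −F/λ = −5.35/(-1.348) = 4.0 K.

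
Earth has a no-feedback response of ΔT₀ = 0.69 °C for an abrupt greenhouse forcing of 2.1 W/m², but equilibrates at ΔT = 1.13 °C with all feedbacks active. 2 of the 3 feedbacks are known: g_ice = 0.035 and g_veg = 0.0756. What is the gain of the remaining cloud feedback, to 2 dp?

Amplification A = ΔT/ΔT₀ = 1.13/0.69 = 1.638.
Total gain g = 1 − 1/A = 1 − 1/1.638 = 0.3895.
Known gains sum to 0.035 + 0.0756 = 0.1106.
g_cld = 0.3895 − 0.1106 = 0.28.

0.28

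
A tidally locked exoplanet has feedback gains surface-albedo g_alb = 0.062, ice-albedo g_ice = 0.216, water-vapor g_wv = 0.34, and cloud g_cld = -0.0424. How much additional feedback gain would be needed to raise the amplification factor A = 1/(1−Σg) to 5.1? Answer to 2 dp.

Current total gain = 0.5756.
Target gain for A = 5.1: g* = 1 − 1/5.1 = 0.8039.
Additional gain needed = 0.8039 − 0.5756 = 0.23.

0.23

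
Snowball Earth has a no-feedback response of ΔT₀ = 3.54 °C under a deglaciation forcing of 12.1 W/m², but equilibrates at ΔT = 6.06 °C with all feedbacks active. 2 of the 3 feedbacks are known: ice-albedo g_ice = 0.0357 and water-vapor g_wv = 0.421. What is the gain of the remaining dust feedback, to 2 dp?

-0.04

Amplification A = ΔT/ΔT₀ = 6.06/3.54 = 1.712.
Total gain g = 1 − 1/A = 1 − 1/1.712 = 0.4159.
Known gains sum to 0.0357 + 0.421 = 0.4567.
g_dust = 0.4159 − 0.4567 = -0.04.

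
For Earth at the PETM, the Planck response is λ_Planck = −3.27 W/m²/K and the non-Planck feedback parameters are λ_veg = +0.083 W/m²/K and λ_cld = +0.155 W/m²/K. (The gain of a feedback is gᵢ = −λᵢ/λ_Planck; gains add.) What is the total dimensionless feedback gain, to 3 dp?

0.073

Convert to gains: g_veg = 0.083/3.27 = 0.02538; g_cld = 0.155/3.27 = 0.0474.
Total gain g = 0.07278.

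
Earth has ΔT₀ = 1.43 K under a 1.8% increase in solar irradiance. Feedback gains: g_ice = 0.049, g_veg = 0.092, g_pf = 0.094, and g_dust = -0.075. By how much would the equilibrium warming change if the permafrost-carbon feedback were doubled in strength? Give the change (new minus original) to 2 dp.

0.21 K

Original: g = 0.16, ΔT = 1.43/(1−0.16) = 1.7024 K.
With doubled permafrost-carbon: g' = 0.254, ΔT' = 1.43/(1−0.254) = 1.9169 K.
Change = 1.9169 − 1.7024 = 0.21 K.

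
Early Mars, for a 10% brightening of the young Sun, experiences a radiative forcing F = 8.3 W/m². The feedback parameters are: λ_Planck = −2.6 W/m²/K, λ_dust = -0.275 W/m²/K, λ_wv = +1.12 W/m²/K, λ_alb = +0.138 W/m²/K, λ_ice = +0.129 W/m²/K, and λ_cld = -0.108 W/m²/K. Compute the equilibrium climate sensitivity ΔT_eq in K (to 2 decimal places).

Net feedback parameter λ = (−2.6) + (-0.275) + (+1.12) + (+0.138) + (+0.129) + (-0.108) = -1.596 W/m²/K.
ΔT = −F/λ = −8.3/(-1.596) = 5.20 K.

5.20 K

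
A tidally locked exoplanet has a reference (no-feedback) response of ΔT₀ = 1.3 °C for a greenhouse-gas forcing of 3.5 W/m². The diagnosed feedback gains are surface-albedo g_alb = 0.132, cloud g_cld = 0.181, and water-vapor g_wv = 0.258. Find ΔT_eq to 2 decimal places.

3.03 °C

Total gain g = 0.132 + 0.181 + 0.258 = 0.571.
Amplification A = 1/(1 − 0.571) = 2.331.
ΔT = 1.3 × 2.331 = 3.03 °C.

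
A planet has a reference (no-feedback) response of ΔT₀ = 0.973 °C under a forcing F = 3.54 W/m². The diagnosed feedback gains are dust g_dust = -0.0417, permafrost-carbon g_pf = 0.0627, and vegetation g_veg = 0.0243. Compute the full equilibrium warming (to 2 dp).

1.02 °C

Total gain g = -0.0417 + 0.0627 + 0.0243 = 0.0453.
Amplification A = 1/(1 − 0.0453) = 1.047.
ΔT = 0.973 × 1.047 = 1.02 °C.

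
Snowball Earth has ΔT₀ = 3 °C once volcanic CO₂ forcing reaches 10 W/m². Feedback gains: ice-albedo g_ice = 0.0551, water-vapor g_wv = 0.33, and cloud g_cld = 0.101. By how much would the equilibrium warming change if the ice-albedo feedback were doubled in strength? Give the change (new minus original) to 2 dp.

Original: g = 0.4861, ΔT = 3/(1−0.4861) = 5.8377 °C.
With doubled ice-albedo: g' = 0.5412, ΔT' = 3/(1−0.5412) = 6.5388 °C.
Change = 6.5388 − 5.8377 = 0.70 °C.

0.70 °C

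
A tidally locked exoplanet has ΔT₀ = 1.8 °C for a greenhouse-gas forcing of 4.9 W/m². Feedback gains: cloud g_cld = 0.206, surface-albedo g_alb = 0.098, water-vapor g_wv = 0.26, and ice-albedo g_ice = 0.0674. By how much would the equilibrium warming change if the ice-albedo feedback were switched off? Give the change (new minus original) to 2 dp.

Original: g = 0.6314, ΔT = 1.8/(1−0.6314) = 4.8833 °C.
Without ice-albedo: g' = 0.564, ΔT' = 1.8/(1−0.564) = 4.1284 °C.
Change = 4.1284 − 4.8833 = -0.75 °C.

-0.75 °C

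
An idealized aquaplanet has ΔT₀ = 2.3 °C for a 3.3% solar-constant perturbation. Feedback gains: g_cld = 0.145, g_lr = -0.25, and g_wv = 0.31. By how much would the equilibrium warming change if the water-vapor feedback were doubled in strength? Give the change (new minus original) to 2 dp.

1.85 °C

Original: g = 0.205, ΔT = 2.3/(1−0.205) = 2.8931 °C.
With doubled water-vapor: g' = 0.515, ΔT' = 2.3/(1−0.515) = 4.7423 °C.
Change = 4.7423 − 2.8931 = 1.85 °C.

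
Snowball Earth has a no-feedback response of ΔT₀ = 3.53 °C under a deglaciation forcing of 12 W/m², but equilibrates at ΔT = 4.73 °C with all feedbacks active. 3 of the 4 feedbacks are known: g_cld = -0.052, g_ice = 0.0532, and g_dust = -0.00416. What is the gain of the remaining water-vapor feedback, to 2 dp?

Amplification A = ΔT/ΔT₀ = 4.73/3.53 = 1.34.
Total gain g = 1 − 1/A = 1 − 1/1.34 = 0.2537.
Known gains sum to -0.052 + 0.0532 − 0.00416 = -0.00296.
g_wv = 0.2537 + 0.00296 = 0.26.

0.26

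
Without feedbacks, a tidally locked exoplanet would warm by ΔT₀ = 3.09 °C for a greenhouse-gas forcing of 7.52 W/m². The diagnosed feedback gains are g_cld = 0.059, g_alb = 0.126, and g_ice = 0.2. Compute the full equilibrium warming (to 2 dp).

5.02 °C

Total gain g = 0.059 + 0.126 + 0.2 = 0.385.
Amplification A = 1/(1 − 0.385) = 1.626.
ΔT = 3.09 × 1.626 = 5.02 °C.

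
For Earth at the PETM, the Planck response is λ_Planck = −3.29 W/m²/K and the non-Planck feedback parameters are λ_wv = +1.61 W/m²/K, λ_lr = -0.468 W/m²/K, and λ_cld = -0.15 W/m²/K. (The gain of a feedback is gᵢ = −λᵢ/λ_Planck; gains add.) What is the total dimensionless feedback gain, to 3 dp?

0.302

Convert to gains: g_wv = 1.61/3.29 = 0.4894; g_lr = -0.468/3.29 = -0.1422; g_cld = -0.15/3.29 = -0.04559.
Total gain g = 0.30161.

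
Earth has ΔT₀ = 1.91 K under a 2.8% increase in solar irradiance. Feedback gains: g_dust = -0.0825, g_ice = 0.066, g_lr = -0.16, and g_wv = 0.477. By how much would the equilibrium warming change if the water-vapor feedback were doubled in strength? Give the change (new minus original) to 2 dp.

5.85 K

Original: g = 0.3005, ΔT = 1.91/(1−0.3005) = 2.7305 K.
With doubled water-vapor: g' = 0.7775, ΔT' = 1.91/(1−0.7775) = 8.5843 K.
Change = 8.5843 − 2.7305 = 5.85 K.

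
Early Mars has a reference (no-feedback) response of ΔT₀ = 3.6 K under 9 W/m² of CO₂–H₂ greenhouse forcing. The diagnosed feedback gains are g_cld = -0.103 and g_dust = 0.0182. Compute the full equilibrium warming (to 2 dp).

3.32 K

Total gain g = -0.103 + 0.0182 = -0.0848.
Amplification A = 1/(1 + 0.0848) = 0.9218.
ΔT = 3.6 × 0.9218 = 3.32 K.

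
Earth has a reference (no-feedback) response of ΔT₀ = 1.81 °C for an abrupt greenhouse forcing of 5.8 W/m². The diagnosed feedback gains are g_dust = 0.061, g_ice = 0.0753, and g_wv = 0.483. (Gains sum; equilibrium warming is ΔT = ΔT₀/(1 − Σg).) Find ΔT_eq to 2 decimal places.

Total gain g = 0.061 + 0.0753 + 0.483 = 0.6193.
Amplification A = 1/(1 − 0.6193) = 2.627.
ΔT = 1.81 × 2.627 = 4.75 °C.

4.75 °C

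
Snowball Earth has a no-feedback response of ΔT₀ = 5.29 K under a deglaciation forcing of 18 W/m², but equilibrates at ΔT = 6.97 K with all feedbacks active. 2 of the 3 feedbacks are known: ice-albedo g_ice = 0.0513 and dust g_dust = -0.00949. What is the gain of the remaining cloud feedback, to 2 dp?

0.20

Amplification A = ΔT/ΔT₀ = 6.97/5.29 = 1.318.
Total gain g = 1 − 1/A = 1 − 1/1.318 = 0.2413.
Known gains sum to 0.0513 − 0.00949 = 0.04181.
g_cld = 0.2413 − 0.04181 = 0.20.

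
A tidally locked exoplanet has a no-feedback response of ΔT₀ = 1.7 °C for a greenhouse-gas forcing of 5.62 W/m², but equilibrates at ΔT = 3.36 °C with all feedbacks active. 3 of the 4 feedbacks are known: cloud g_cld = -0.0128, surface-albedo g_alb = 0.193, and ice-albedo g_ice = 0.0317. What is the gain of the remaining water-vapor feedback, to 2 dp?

0.28

Amplification A = ΔT/ΔT₀ = 3.36/1.7 = 1.976.
Total gain g = 1 − 1/A = 1 − 1/1.976 = 0.4939.
Known gains sum to -0.0128 + 0.193 + 0.0317 = 0.2119.
g_wv = 0.4939 − 0.2119 = 0.28.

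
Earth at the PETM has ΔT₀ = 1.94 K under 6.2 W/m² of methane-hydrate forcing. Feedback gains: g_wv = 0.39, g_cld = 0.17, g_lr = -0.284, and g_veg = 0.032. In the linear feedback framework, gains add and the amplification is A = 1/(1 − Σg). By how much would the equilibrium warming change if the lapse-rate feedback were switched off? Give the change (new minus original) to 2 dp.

1.95 K

Original: g = 0.308, ΔT = 1.94/(1−0.308) = 2.8035 K.
Without lapse-rate: g' = 0.592, ΔT' = 1.94/(1−0.592) = 4.7549 K.
Change = 4.7549 − 2.8035 = 1.95 K.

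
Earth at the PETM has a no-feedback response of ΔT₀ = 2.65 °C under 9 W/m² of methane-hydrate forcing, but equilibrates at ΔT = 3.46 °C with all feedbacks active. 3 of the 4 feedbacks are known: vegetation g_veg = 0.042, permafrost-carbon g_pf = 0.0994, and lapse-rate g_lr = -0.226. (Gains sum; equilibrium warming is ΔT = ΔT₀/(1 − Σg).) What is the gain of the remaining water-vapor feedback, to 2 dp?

Amplification A = ΔT/ΔT₀ = 3.46/2.65 = 1.306.
Total gain g = 1 − 1/A = 1 − 1/1.306 = 0.2343.
Known gains sum to 0.042 + 0.0994 − 0.226 = -0.0846.
g_wv = 0.2343 + 0.0846 = 0.32.

0.32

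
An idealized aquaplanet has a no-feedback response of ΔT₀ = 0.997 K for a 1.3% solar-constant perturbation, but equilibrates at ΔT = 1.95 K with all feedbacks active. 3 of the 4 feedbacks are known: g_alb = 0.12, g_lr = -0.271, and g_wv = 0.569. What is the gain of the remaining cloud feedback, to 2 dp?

Amplification A = ΔT/ΔT₀ = 1.95/0.997 = 1.956.
Total gain g = 1 − 1/A = 1 − 1/1.956 = 0.4888.
Known gains sum to 0.12 − 0.271 + 0.569 = 0.418.
g_cld = 0.4888 − 0.418 = 0.07.

0.07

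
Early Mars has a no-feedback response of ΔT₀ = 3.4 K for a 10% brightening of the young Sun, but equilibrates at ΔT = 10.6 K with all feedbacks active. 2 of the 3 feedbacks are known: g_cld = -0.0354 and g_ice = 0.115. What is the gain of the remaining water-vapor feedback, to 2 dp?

Amplification A = ΔT/ΔT₀ = 10.6/3.4 = 3.118.
Total gain g = 1 − 1/A = 1 − 1/3.118 = 0.6793.
Known gains sum to -0.0354 + 0.115 = 0.0796.
g_wv = 0.6793 − 0.0796 = 0.60.

0.60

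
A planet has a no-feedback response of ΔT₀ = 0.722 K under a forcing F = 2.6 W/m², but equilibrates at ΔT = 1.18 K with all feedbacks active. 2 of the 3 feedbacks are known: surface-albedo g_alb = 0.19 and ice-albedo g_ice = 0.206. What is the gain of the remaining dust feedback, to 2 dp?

-0.01

Amplification A = ΔT/ΔT₀ = 1.18/0.722 = 1.634.
Total gain g = 1 − 1/A = 1 − 1/1.634 = 0.388.
Known gains sum to 0.19 + 0.206 = 0.396.
g_dust = 0.388 − 0.396 = -0.01.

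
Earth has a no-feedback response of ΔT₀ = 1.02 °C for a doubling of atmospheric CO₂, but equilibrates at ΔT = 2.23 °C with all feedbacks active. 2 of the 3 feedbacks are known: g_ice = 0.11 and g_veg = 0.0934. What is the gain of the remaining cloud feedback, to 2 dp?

0.34

Amplification A = ΔT/ΔT₀ = 2.23/1.02 = 2.186.
Total gain g = 1 − 1/A = 1 − 1/2.186 = 0.5425.
Known gains sum to 0.11 + 0.0934 = 0.2034.
g_cld = 0.5425 − 0.2034 = 0.34.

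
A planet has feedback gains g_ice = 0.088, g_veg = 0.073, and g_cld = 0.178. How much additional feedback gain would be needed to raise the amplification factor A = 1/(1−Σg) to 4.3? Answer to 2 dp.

0.43

Current total gain = 0.339.
Target gain for A = 4.3: g* = 1 − 1/4.3 = 0.7674.
Additional gain needed = 0.7674 − 0.339 = 0.43.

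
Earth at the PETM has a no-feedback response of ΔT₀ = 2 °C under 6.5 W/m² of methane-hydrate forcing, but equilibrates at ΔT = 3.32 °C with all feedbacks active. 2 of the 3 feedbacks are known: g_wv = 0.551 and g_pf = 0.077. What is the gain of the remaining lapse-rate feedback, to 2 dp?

Amplification A = ΔT/ΔT₀ = 3.32/2 = 1.66.
Total gain g = 1 − 1/A = 1 − 1/1.66 = 0.3976.
Known gains sum to 0.551 + 0.077 = 0.628.
g_lr = 0.3976 − 0.628 = -0.23.

-0.23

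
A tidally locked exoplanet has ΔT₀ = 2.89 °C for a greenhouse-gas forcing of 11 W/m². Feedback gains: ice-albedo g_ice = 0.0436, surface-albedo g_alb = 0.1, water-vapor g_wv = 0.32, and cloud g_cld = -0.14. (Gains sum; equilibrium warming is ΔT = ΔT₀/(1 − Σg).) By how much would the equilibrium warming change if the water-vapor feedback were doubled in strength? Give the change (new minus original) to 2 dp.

Original: g = 0.3236, ΔT = 2.89/(1−0.3236) = 4.2726 °C.
With doubled water-vapor: g' = 0.6436, ΔT' = 2.89/(1−0.6436) = 8.1089 °C.
Change = 8.1089 − 4.2726 = 3.84 °C.

3.84 °C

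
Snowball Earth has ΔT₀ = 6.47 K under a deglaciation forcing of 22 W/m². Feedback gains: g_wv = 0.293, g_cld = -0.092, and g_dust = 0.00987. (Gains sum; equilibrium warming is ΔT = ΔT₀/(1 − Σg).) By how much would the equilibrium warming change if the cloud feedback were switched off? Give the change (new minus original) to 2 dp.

1.08 K

Original: g = 0.21087, ΔT = 6.47/(1−0.21087) = 8.1989 K.
Without cloud: g' = 0.30287, ΔT' = 6.47/(1−0.30287) = 9.2809 K.
Change = 9.2809 − 8.1989 = 1.08 K.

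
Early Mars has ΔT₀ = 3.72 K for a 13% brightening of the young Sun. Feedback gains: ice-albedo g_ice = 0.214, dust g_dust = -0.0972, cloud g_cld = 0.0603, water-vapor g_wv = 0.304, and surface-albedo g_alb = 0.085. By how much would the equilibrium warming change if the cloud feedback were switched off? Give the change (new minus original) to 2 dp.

Original: g = 0.5661, ΔT = 3.72/(1−0.5661) = 8.5734 K.
Without cloud: g' = 0.5058, ΔT' = 3.72/(1−0.5058) = 7.5273 K.
Change = 7.5273 − 8.5734 = -1.05 K.

-1.05 K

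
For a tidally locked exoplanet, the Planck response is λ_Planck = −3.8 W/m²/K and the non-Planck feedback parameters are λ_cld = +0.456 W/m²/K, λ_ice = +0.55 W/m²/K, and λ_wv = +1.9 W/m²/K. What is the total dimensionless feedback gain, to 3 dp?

0.765

Convert to gains: g_cld = 0.456/3.8 = 0.12; g_ice = 0.55/3.8 = 0.1447; g_wv = 1.9/3.8 = 0.5.
Total gain g = 0.7647.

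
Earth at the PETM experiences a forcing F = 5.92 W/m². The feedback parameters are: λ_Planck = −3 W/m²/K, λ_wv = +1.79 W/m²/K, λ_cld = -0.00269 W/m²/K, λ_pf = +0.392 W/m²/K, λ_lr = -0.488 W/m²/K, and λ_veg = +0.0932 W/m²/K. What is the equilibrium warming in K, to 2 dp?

4.87 K

Net feedback parameter λ = (−3) + (+1.79) + (-0.00269) + (+0.392) + (-0.488) + (+0.0932) = -1.21549 W/m²/K.
ΔT = −F/λ = −5.92/(-1.21549) = 4.87 K.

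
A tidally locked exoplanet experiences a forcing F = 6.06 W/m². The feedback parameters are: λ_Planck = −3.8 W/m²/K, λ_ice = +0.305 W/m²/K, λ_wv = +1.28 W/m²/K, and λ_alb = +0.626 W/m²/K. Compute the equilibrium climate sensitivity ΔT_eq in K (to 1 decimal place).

3.8 K

Net feedback parameter λ = (−3.8) + (+0.305) + (+1.28) + (+0.626) = -1.589 W/m²/K.
ΔT = −F/λ = −6.06/(-1.589) = 3.8 K.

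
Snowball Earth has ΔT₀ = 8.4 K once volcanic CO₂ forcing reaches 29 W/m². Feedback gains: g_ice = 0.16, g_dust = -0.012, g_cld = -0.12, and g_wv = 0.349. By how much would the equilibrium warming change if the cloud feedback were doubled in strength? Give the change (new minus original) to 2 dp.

Original: g = 0.377, ΔT = 8.4/(1−0.377) = 13.4831 K.
With doubled cloud: g' = 0.257, ΔT' = 8.4/(1−0.257) = 11.3055 K.
Change = 11.3055 − 13.4831 = -2.18 K.

-2.18 K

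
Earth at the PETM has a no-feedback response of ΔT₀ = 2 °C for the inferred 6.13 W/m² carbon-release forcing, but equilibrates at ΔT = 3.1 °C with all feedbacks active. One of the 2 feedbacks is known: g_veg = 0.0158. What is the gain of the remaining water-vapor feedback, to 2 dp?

Amplification A = ΔT/ΔT₀ = 3.1/2 = 1.55.
Total gain g = 1 − 1/A = 1 − 1/1.55 = 0.3548.
The known gain is 0.0158.
g_wv = 0.3548 − 0.0158 = 0.34.

0.34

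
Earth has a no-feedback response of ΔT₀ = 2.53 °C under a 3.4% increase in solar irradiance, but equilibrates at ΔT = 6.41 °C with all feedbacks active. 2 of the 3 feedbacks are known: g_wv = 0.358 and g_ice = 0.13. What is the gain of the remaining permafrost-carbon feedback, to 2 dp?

0.12

Amplification A = ΔT/ΔT₀ = 6.41/2.53 = 2.534.
Total gain g = 1 − 1/A = 1 − 1/2.534 = 0.6054.
Known gains sum to 0.358 + 0.13 = 0.488.
g_pf = 0.6054 − 0.488 = 0.12.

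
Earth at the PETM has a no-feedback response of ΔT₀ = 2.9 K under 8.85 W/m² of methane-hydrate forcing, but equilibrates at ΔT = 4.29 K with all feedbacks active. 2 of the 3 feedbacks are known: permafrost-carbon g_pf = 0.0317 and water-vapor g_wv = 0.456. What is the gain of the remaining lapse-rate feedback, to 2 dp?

-0.16

Amplification A = ΔT/ΔT₀ = 4.29/2.9 = 1.479.
Total gain g = 1 − 1/A = 1 − 1/1.479 = 0.3239.
Known gains sum to 0.0317 + 0.456 = 0.4877.
g_lr = 0.3239 − 0.4877 = -0.16.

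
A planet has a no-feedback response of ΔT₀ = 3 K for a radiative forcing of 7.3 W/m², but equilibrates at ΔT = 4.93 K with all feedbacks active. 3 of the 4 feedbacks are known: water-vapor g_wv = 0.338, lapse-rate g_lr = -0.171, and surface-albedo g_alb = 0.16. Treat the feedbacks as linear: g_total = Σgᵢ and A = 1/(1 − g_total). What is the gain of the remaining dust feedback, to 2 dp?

Amplification A = ΔT/ΔT₀ = 4.93/3 = 1.643.
Total gain g = 1 − 1/A = 1 − 1/1.643 = 0.3914.
Known gains sum to 0.338 − 0.171 + 0.16 = 0.327.
g_dust = 0.3914 − 0.327 = 0.06.

0.06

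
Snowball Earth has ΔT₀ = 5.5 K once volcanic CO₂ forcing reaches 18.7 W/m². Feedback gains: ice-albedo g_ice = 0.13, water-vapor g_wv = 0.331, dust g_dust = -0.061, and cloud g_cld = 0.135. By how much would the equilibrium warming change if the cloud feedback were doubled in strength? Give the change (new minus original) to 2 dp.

4.84 K

Original: g = 0.535, ΔT = 5.5/(1−0.535) = 11.8280 K.
With doubled cloud: g' = 0.67, ΔT' = 5.5/(1−0.67) = 16.6667 K.
Change = 16.6667 − 11.8280 = 4.84 K.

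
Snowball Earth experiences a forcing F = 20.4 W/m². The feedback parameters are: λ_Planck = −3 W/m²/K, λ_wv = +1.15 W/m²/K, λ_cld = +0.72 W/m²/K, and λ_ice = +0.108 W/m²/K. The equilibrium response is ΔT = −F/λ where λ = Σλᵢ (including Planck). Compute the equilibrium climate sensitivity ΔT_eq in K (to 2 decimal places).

19.96 K

Net feedback parameter λ = (−3) + (+1.15) + (+0.72) + (+0.108) = -1.022 W/m²/K.
ΔT = −F/λ = −20.4/(-1.022) = 19.96 K.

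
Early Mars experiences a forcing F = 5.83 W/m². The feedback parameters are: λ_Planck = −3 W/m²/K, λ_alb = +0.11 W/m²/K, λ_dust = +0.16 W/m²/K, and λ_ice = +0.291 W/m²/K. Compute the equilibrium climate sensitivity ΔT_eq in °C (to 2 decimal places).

2.39 °C

Net feedback parameter λ = (−3) + (+0.11) + (+0.16) + (+0.291) = -2.439 W/m²/K.
ΔT = −F/λ = −5.83/(-2.439) = 2.39 °C.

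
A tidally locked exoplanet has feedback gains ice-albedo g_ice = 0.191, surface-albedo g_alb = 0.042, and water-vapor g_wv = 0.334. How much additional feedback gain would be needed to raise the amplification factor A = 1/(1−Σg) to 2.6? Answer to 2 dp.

0.05

Current total gain = 0.567.
Target gain for A = 2.6: g* = 1 − 1/2.6 = 0.6154.
Additional gain needed = 0.6154 − 0.567 = 0.05.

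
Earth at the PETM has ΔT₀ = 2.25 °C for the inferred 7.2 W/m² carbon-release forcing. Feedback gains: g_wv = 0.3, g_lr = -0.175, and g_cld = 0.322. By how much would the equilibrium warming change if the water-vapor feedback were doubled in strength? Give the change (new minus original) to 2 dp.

Original: g = 0.447, ΔT = 2.25/(1−0.447) = 4.0687 °C.
With doubled water-vapor: g' = 0.747, ΔT' = 2.25/(1−0.747) = 8.8933 °C.
Change = 8.8933 − 4.0687 = 4.82 °C.

4.82 °C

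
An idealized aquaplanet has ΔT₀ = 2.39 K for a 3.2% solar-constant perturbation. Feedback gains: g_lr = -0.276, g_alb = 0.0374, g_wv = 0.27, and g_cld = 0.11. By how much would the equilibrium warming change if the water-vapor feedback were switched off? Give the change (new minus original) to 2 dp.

-0.67 K

Original: g = 0.1414, ΔT = 2.39/(1−0.1414) = 2.7836 K.
Without water-vapor: g' = -0.1286, ΔT' = 2.39/(1+0.1286) = 2.1177 K.
Change = 2.1177 − 2.7836 = -0.67 K.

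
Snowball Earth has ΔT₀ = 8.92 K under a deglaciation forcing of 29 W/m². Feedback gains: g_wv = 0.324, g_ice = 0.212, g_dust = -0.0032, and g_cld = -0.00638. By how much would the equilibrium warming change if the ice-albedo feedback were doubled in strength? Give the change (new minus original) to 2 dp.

15.27 K

Original: g = 0.52642, ΔT = 8.92/(1−0.52642) = 18.8353 K.
With doubled ice-albedo: g' = 0.73842, ΔT' = 8.92/(1−0.73842) = 34.1005 K.
Change = 34.1005 − 18.8353 = 15.27 K.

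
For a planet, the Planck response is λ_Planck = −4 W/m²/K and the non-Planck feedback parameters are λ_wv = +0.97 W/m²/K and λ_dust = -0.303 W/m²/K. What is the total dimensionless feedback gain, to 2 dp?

Convert to gains: g_wv = 0.97/4 = 0.2425; g_dust = -0.303/4 = -0.07575.
Total gain g = 0.16675.

0.17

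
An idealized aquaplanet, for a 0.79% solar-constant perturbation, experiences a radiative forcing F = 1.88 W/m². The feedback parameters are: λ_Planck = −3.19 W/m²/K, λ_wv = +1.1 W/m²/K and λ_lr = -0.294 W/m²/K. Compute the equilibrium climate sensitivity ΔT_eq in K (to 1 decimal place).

Net feedback parameter λ = (−3.19) + (+1.1) + (-0.294) = -2.384 W/m²/K.
ΔT = −F/λ = −1.88/(-2.384) = 0.8 K.

0.8 K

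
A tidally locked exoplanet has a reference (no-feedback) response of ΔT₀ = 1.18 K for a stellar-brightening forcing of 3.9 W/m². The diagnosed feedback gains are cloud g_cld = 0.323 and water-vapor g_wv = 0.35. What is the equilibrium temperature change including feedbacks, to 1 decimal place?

Total gain g = 0.323 + 0.35 = 0.673.
Amplification A = 1/(1 − 0.673) = 3.058.
ΔT = 1.18 × 3.058 = 3.6 K.

3.6 K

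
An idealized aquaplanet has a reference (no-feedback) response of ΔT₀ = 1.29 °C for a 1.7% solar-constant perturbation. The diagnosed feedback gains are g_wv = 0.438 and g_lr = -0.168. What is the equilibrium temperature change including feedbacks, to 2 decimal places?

Total gain g = 0.438 − 0.168 = 0.27.
Amplification A = 1/(1 − 0.27) = 1.37.
ΔT = 1.29 × 1.37 = 1.77 °C.

1.77 °C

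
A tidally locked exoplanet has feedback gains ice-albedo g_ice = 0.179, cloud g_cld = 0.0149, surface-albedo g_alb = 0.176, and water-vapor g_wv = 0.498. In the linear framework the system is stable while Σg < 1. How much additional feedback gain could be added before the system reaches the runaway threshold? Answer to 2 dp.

0.13

Current total gain = 0.179 + 0.0149 + 0.176 + 0.498 = 0.8679.
Margin to runaway = 1 − 0.8679 = 0.13.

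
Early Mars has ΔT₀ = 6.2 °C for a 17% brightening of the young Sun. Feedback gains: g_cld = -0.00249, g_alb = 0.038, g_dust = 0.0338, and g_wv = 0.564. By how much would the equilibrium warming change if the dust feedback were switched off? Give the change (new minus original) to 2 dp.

-1.43 °C

Original: g = 0.63331, ΔT = 6.2/(1−0.63331) = 16.9080 °C.
Without dust: g' = 0.59951, ΔT' = 6.2/(1−0.59951) = 15.4810 °C.
Change = 15.4810 − 16.9080 = -1.43 °C.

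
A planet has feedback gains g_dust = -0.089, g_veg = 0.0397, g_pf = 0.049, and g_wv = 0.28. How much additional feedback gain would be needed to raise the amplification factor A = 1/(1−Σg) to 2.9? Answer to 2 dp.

0.38

Current total gain = 0.2797.
Target gain for A = 2.9: g* = 1 − 1/2.9 = 0.6552.
Additional gain needed = 0.6552 − 0.2797 = 0.38.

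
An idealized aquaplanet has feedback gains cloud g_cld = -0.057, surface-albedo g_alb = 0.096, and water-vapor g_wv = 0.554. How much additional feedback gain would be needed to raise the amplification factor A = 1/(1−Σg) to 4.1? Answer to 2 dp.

0.16

Current total gain = 0.593.
Target gain for A = 4.1: g* = 1 − 1/4.1 = 0.7561.
Additional gain needed = 0.7561 − 0.593 = 0.16.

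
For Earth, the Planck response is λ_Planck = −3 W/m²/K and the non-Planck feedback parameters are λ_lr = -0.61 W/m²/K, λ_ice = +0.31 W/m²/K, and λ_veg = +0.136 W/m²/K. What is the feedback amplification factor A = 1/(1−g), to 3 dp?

0.948

Convert to gains: g_lr = -0.61/3 = -0.2033; g_ice = 0.31/3 = 0.1033; g_veg = 0.136/3 = 0.04533.
Total gain g = -0.05467.
A = 1/(1 + 0.05467) = 0.948.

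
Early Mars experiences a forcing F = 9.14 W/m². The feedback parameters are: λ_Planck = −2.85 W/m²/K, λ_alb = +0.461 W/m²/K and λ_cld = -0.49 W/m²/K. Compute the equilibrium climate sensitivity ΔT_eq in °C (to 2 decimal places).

3.17 °C

Net feedback parameter λ = (−2.85) + (+0.461) + (-0.49) = -2.879 W/m²/K.
ΔT = −F/λ = −9.14/(-2.879) = 3.17 °C.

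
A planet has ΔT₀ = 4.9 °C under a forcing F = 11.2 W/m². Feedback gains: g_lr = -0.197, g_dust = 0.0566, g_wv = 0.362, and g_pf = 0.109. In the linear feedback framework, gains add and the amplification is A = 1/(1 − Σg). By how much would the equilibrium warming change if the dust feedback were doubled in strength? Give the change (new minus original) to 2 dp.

0.68 °C

Original: g = 0.3306, ΔT = 4.9/(1−0.3306) = 7.3200 °C.
With doubled dust: g' = 0.3872, ΔT' = 4.9/(1−0.3872) = 7.9961 °C.
Change = 7.9961 − 7.3200 = 0.68 °C.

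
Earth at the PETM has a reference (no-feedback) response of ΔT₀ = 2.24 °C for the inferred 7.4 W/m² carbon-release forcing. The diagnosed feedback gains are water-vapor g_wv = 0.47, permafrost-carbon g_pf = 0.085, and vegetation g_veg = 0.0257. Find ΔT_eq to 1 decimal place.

5.3 °C

Total gain g = 0.47 + 0.085 + 0.0257 = 0.5807.
Amplification A = 1/(1 − 0.5807) = 2.385.
ΔT = 2.24 × 2.385 = 5.3 °C.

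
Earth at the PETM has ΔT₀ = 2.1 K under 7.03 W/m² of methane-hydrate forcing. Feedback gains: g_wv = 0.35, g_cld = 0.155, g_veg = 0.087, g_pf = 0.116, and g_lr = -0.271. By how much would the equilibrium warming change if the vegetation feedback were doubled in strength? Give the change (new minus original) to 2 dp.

Original: g = 0.437, ΔT = 2.1/(1−0.437) = 3.7300 K.
With doubled vegetation: g' = 0.524, ΔT' = 2.1/(1−0.524) = 4.4118 K.
Change = 4.4118 − 3.7300 = 0.68 K.

0.68 K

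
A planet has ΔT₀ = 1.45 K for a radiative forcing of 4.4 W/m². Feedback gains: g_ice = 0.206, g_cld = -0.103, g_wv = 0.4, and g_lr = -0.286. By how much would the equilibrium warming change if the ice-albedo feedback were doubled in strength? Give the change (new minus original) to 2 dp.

Original: g = 0.217, ΔT = 1.45/(1−0.217) = 1.8519 K.
With doubled ice-albedo: g' = 0.423, ΔT' = 1.45/(1−0.423) = 2.5130 K.
Change = 2.5130 − 1.8519 = 0.66 K.

0.66 K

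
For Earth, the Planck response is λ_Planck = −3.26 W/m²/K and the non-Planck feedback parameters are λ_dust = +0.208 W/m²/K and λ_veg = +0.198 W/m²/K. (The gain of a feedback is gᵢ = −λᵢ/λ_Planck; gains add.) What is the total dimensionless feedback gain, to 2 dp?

Convert to gains: g_dust = 0.208/3.26 = 0.0638; g_veg = 0.198/3.26 = 0.06074.
Total gain g = 0.12454.

0.12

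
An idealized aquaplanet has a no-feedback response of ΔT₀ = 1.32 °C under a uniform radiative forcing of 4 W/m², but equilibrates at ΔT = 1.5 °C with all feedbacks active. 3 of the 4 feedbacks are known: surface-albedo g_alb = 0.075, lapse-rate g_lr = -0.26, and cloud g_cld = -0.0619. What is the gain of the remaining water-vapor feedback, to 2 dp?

0.37

Amplification A = ΔT/ΔT₀ = 1.5/1.32 = 1.136.
Total gain g = 1 − 1/A = 1 − 1/1.136 = 0.1197.
Known gains sum to 0.075 − 0.26 − 0.0619 = -0.2469.
g_wv = 0.1197 + 0.2469 = 0.37.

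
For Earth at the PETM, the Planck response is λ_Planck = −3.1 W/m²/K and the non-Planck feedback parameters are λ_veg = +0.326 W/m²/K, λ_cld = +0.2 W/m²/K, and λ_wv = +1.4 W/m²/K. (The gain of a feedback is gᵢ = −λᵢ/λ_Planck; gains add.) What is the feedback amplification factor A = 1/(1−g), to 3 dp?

2.641

Convert to gains: g_veg = 0.326/3.1 = 0.1052; g_cld = 0.2/3.1 = 0.06452; g_wv = 1.4/3.1 = 0.4516.
Total gain g = 0.62132.
A = 1/(1 − 0.62132) = 2.641.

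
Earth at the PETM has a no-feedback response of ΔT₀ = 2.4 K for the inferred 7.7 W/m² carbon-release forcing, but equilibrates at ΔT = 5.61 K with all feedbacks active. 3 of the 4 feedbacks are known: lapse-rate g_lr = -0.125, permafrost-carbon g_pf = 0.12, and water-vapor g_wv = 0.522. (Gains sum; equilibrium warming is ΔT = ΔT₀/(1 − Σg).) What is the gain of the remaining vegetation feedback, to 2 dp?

Amplification A = ΔT/ΔT₀ = 5.61/2.4 = 2.338.
Total gain g = 1 − 1/A = 1 − 1/2.338 = 0.5723.
Known gains sum to -0.125 + 0.12 + 0.522 = 0.517.
g_veg = 0.5723 − 0.517 = 0.06.

0.06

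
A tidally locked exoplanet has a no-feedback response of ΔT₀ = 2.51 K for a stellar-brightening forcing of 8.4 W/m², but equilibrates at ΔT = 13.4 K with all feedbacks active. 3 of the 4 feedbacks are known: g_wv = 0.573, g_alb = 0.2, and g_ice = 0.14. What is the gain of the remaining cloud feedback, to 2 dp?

Amplification A = ΔT/ΔT₀ = 13.4/2.51 = 5.339.
Total gain g = 1 − 1/A = 1 − 1/5.339 = 0.8127.
Known gains sum to 0.573 + 0.2 + 0.14 = 0.913.
g_cld = 0.8127 − 0.913 = -0.10.

-0.10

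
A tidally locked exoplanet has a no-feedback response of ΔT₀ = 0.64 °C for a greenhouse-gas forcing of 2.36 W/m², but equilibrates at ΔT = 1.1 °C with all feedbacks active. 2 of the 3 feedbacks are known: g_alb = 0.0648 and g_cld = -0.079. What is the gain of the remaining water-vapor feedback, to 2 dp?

Amplification A = ΔT/ΔT₀ = 1.1/0.64 = 1.719.
Total gain g = 1 − 1/A = 1 − 1/1.719 = 0.4183.
Known gains sum to 0.0648 − 0.079 = -0.0142.
g_wv = 0.4183 + 0.0142 = 0.43.

0.43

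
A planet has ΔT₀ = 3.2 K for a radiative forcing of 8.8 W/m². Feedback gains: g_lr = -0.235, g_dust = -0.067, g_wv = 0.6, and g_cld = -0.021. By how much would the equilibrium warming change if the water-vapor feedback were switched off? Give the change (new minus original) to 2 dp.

Original: g = 0.277, ΔT = 3.2/(1−0.277) = 4.4260 K.
Without water-vapor: g' = -0.323, ΔT' = 3.2/(1+0.323) = 2.4187 K.
Change = 2.4187 − 4.4260 = -2.01 K.

-2.01 K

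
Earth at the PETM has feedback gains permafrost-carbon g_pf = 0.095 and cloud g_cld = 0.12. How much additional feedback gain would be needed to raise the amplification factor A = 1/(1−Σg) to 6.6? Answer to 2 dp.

Current total gain = 0.215.
Target gain for A = 6.6: g* = 1 − 1/6.6 = 0.8485.
Additional gain needed = 0.8485 − 0.215 = 0.63.

0.63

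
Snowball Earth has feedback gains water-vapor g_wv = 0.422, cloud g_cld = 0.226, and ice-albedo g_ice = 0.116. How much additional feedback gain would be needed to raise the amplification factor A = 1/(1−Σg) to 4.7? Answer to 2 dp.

0.02

Current total gain = 0.764.
Target gain for A = 4.7: g* = 1 − 1/4.7 = 0.7872.
Additional gain needed = 0.7872 − 0.764 = 0.02.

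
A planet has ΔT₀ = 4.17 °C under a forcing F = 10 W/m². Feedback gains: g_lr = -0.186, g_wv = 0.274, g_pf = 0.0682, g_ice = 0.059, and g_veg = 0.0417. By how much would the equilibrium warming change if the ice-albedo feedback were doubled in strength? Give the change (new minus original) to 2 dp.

0.48 °C

Original: g = 0.2569, ΔT = 4.17/(1−0.2569) = 5.6116 °C.
With doubled ice-albedo: g' = 0.3159, ΔT' = 4.17/(1−0.3159) = 6.0956 °C.
Change = 6.0956 − 5.6116 = 0.48 °C.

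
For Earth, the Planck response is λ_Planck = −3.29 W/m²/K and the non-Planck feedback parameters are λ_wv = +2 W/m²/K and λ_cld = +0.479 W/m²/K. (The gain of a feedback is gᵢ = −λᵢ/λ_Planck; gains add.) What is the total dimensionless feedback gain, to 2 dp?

Convert to gains: g_wv = 2/3.29 = 0.6079; g_cld = 0.479/3.29 = 0.1456.
Total gain g = 0.7535.

0.75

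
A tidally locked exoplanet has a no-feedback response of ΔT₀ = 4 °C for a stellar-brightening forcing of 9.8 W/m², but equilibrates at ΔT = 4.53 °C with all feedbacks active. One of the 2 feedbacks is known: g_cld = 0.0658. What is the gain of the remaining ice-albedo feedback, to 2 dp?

Amplification A = ΔT/ΔT₀ = 4.53/4 = 1.133.
Total gain g = 1 − 1/A = 1 − 1/1.133 = 0.1174.
The known gain is 0.0658.
g_ice = 0.1174 − 0.0658 = 0.05.

0.05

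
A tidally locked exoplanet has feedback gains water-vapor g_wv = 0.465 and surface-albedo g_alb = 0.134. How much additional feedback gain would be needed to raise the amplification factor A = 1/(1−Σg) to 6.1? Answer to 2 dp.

Current total gain = 0.599.
Target gain for A = 6.1: g* = 1 − 1/6.1 = 0.8361.
Additional gain needed = 0.8361 − 0.599 = 0.24.

0.24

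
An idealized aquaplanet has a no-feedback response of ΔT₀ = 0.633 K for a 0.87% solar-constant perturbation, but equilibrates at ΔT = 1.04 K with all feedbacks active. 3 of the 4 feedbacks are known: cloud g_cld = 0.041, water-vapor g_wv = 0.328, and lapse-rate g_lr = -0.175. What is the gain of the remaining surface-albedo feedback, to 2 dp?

Amplification A = ΔT/ΔT₀ = 1.04/0.633 = 1.643.
Total gain g = 1 − 1/A = 1 − 1/1.643 = 0.3914.
Known gains sum to 0.041 + 0.328 − 0.175 = 0.194.
g_alb = 0.3914 − 0.194 = 0.20.

0.20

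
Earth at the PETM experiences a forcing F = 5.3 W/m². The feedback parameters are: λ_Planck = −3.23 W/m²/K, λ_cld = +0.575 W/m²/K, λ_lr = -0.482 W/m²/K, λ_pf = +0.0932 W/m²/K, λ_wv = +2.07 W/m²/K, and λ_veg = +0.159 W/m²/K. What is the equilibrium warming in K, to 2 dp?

Net feedback parameter λ = (−3.23) + (+0.575) + (-0.482) + (+0.0932) + (+2.07) + (+0.159) = -0.8148 W/m²/K.
ΔT = −F/λ = −5.3/(-0.8148) = 6.50 K.

6.50 K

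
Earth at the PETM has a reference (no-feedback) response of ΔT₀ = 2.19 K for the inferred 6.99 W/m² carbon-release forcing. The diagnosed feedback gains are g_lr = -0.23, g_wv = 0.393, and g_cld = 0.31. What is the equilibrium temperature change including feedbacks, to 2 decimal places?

Total gain g = -0.23 + 0.393 + 0.31 = 0.473.
Amplification A = 1/(1 − 0.473) = 1.898.
ΔT = 2.19 × 1.898 = 4.16 K.

4.16 K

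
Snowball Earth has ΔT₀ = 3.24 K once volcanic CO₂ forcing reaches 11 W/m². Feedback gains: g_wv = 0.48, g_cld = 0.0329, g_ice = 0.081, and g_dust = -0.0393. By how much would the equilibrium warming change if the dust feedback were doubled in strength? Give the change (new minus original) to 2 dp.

Original: g = 0.5546, ΔT = 3.24/(1−0.5546) = 7.2744 K.
With doubled dust: g' = 0.5153, ΔT' = 3.24/(1−0.5153) = 6.6845 K.
Change = 6.6845 − 7.2744 = -0.59 K.

-0.59 K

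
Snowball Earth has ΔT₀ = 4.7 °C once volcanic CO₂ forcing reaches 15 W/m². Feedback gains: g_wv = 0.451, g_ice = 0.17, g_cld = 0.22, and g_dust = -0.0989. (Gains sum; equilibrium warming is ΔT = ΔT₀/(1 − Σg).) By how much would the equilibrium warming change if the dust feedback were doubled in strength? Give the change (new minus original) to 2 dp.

Original: g = 0.7421, ΔT = 4.7/(1−0.7421) = 18.2241 °C.
With doubled dust: g' = 0.6432, ΔT' = 4.7/(1−0.6432) = 13.1726 °C.
Change = 13.1726 − 18.2241 = -5.05 °C.

-5.05 °C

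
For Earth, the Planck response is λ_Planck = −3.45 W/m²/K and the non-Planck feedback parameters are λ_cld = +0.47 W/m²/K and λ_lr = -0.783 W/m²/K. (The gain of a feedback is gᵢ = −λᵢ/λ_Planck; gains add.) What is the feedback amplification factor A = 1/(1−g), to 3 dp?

0.917

Convert to gains: g_cld = 0.47/3.45 = 0.1362; g_lr = -0.783/3.45 = -0.227.
Total gain g = -0.0908.
A = 1/(1 + 0.0908) = 0.917.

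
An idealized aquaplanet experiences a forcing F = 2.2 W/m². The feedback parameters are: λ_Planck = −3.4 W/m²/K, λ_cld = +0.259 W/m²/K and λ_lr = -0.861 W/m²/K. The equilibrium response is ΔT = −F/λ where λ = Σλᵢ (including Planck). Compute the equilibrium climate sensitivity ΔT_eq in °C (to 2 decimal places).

Net feedback parameter λ = (−3.4) + (+0.259) + (-0.861) = -4.002 W/m²/K.
ΔT = −F/λ = −2.2/(-4.002) = 0.55 °C.

0.55 °C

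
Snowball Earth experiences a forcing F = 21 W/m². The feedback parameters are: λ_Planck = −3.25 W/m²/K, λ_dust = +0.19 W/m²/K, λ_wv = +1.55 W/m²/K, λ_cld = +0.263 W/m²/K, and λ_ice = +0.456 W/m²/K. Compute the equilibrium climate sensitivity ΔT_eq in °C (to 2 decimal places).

26.55 °C

Net feedback parameter λ = (−3.25) + (+0.19) + (+1.55) + (+0.263) + (+0.456) = -0.791 W/m²/K.
ΔT = −F/λ = −21/(-0.791) = 26.55 °C.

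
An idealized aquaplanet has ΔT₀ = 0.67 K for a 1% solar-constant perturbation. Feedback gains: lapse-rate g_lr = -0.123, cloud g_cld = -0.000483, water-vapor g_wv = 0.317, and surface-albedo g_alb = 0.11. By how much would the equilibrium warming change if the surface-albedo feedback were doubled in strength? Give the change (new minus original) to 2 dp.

0.18 K

Original: g = 0.303517, ΔT = 0.67/(1−0.303517) = 0.9620 K.
With doubled surface-albedo: g' = 0.413517, ΔT' = 0.67/(1−0.413517) = 1.1424 K.
Change = 1.1424 − 0.9620 = 0.18 K.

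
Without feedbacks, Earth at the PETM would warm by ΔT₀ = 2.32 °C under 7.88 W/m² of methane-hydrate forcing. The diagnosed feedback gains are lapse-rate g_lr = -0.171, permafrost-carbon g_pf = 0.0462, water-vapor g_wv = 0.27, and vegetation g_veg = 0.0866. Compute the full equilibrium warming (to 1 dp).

3.0 °C

Total gain g = -0.171 + 0.0462 + 0.27 + 0.0866 = 0.2318.
Amplification A = 1/(1 − 0.2318) = 1.302.
ΔT = 2.32 × 1.302 = 3.0 °C.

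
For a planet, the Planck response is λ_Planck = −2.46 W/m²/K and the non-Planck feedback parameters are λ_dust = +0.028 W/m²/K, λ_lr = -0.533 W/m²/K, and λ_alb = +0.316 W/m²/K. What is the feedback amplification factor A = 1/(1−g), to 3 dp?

0.929

Convert to gains: g_dust = 0.028/2.46 = 0.01138; g_lr = -0.533/2.46 = -0.2167; g_alb = 0.316/2.46 = 0.1285.
Total gain g = -0.07682.
A = 1/(1 + 0.07682) = 0.929.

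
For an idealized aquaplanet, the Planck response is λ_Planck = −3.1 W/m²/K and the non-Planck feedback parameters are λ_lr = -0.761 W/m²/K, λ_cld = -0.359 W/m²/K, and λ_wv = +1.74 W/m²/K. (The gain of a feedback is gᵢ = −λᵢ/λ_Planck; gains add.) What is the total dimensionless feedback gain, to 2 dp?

Convert to gains: g_lr = -0.761/3.1 = -0.2455; g_cld = -0.359/3.1 = -0.1158; g_wv = 1.74/3.1 = 0.5613.
Total gain g = 0.2.

0.20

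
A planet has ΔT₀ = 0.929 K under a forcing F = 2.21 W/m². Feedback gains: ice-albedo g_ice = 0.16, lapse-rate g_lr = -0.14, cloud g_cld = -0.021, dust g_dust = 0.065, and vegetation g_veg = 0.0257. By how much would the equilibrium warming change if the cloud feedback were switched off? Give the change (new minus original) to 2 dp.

Original: g = 0.0897, ΔT = 0.929/(1−0.0897) = 1.0205 K.
Without cloud: g' = 0.1107, ΔT' = 0.929/(1−0.1107) = 1.0446 K.
Change = 1.0446 − 1.0205 = 0.02 K.

0.02 K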